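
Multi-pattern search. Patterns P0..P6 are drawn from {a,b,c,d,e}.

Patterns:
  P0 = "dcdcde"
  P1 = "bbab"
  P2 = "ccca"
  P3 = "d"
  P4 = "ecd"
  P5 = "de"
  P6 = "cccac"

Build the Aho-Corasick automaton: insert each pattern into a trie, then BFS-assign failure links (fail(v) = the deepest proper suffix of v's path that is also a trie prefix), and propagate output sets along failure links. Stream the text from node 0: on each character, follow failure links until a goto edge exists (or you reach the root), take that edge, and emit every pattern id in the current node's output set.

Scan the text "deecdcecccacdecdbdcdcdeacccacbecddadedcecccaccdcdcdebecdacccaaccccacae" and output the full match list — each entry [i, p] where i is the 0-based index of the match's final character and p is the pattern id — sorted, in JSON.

Build:
Trie (insert patterns):
  0='ε' goto b→7 c→11 d→1 e→15
  1='d' goto c→2 e→18  [P3 ends]
  2='dc' goto d→3
  3='dcd' goto c→4
  4='dcdc' goto d→5
  5='dcdcd' goto e→6
  6='dcdcde' goto ·  [P0 ends]
  7='b' goto b→8
  8='bb' goto a→9
  9='bba' goto b→10
  10='bbab' goto ·  [P1 ends]
  11='c' goto c→12
  12='cc' goto c→13
  13='ccc' goto a→14
  14='ccca' goto c→19  [P2 ends]
  15='e' goto c→16
  16='ec' goto d→17
  17='ecd' goto ·  [P4 ends]
  18='de' goto ·  [P5 ends]
  19='cccac' goto ·  [P6 ends]

BFS fail/out derivation:
  fail(1) 'd': from fail(0)=0 chase 'd': 0 ⇒ 0;  out={3}∪out(0)={3}
  fail(7) 'b': from fail(0)=0 chase 'b': 0 ⇒ 0;  out=∅∪out(0)=∅
  fail(11) 'c': from fail(0)=0 chase 'c': 0 ⇒ 0;  out=∅∪out(0)=∅
  fail(15) 'e': from fail(0)=0 chase 'e': 0 ⇒ 0;  out=∅∪out(0)=∅
  fail(2) 'dc': from fail(1)=0 chase 'c': 0 ⇒ 11;  out=∅∪out(11)=∅
  fail(8) 'bb': from fail(7)=0 chase 'b': 0 ⇒ 7;  out=∅∪out(7)=∅
  fail(12) 'cc': from fail(11)=0 chase 'c': 0 ⇒ 11;  out=∅∪out(11)=∅
  fail(16) 'ec': from fail(15)=0 chase 'c': 0 ⇒ 11;  out=∅∪out(11)=∅
  fail(18) 'de': from fail(1)=0 chase 'e': 0 ⇒ 15;  out={5}∪out(15)={5}
  fail(3) 'dcd': from fail(2)=11 chase 'd': 11→0 ⇒ 1;  out=∅∪out(1)={3}
  fail(9) 'bba': from fail(8)=7 chase 'a': 7→0 ⇒ 0;  out=∅∪out(0)=∅
  fail(13) 'ccc': from fail(12)=11 chase 'c': 11 ⇒ 12;  out=∅∪out(12)=∅
  fail(17) 'ecd': from fail(16)=11 chase 'd': 11→0 ⇒ 1;  out={4}∪out(1)={3,4}
  fail(4) 'dcdc': from fail(3)=1 chase 'c': 1 ⇒ 2;  out=∅∪out(2)=∅
  fail(10) 'bbab': from fail(9)=0 chase 'b': 0 ⇒ 7;  out={1}∪out(7)={1}
  fail(14) 'ccca': from fail(13)=12 chase 'a': 12→11→0 ⇒ 0;  out={2}∪out(0)={2}
  fail(5) 'dcdcd': from fail(4)=2 chase 'd': 2 ⇒ 3;  out=∅∪out(3)={3}
  fail(19) 'cccac': from fail(14)=0 chase 'c': 0 ⇒ 11;  out={6}∪out(11)={6}
  fail(6) 'dcdcde': from fail(5)=3 chase 'e': 3→1 ⇒ 18;  out={0}∪out(18)={0,5}

Text stream:
i=0 'd': node 0→1  ** P3@[0:0]
i=1 'e': node 1→18  ** P5@[0:1]
i=2 'e': node 18→15 (fail-walked)
i=3 'c': node 15→16
i=4 'd': node 16→17  ** P3@[4:4],P4@[2:4]
i=5 'c': node 17→2 (fail-walked)
i=6 'e': node 2→15 (fail-walked)
i=7 'c': node 15→16
i=8 'c': node 16→12 (fail-walked)
i=9 'c': node 12→13
i=10 'a': node 13→14  ** P2@[7:10]
i=11 'c': node 14→19  ** P6@[7:11]
i=12 'd': node 19→1 (fail-walked)  ** P3@[12:12]
i=13 'e': node 1→18  ** P5@[12:13]
i=14 'c': node 18→16 (fail-walked)
i=15 'd': node 16→17  ** P3@[15:15],P4@[13:15]
i=16 'b': node 17→7 (fail-walked)
i=17 'd': node 7→1 (fail-walked)  ** P3@[17:17]
i=18 'c': node 1→2
i=19 'd': node 2→3  ** P3@[19:19]
i=20 'c': node 3→4
i=21 'd': node 4→5  ** P3@[21:21]
i=22 'e': node 5→6  ** P0@[17:22],P5@[21:22]
i=23 'a': node 6→0 (fail-walked)
i=24 'c': node 0→11
i=25 'c': node 11→12
i=26 'c': node 12→13
i=27 'a': node 13→14  ** P2@[24:27]
i=28 'c': node 14→19  ** P6@[24:28]
i=29 'b': node 19→7 (fail-walked)
i=30 'e': node 7→15 (fail-walked)
i=31 'c': node 15→16
i=32 'd': node 16→17  ** P3@[32:32],P4@[30:32]
i=33 'd': node 17→1 (fail-walked)  ** P3@[33:33]
i=34 'a': node 1→0 (fail-walked)
i=35 'd': node 0→1  ** P3@[35:35]
i=36 'e': node 1→18  ** P5@[35:36]
i=37 'd': node 18→1 (fail-walked)  ** P3@[37:37]
i=38 'c': node 1→2
i=39 'e': node 2→15 (fail-walked)
i=40 'c': node 15→16
i=41 'c': node 16→12 (fail-walked)
i=42 'c': node 12→13
i=43 'a': node 13→14  ** P2@[40:43]
i=44 'c': node 14→19  ** P6@[40:44]
i=45 'c': node 19→12 (fail-walked)
i=46 'd': node 12→1 (fail-walked)  ** P3@[46:46]
i=47 'c': node 1→2
i=48 'd': node 2→3  ** P3@[48:48]
i=49 'c': node 3→4
i=50 'd': node 4→5  ** P3@[50:50]
i=51 'e': node 5→6  ** P0@[46:51],P5@[50:51]
i=52 'b': node 6→7 (fail-walked)
i=53 'e': node 7→15 (fail-walked)
i=54 'c': node 15→16
i=55 'd': node 16→17  ** P3@[55:55],P4@[53:55]
i=56 'a': node 17→0 (fail-walked)
i=57 'c': node 0→11
i=58 'c': node 11→12
i=59 'c': node 12→13
i=60 'a': node 13→14  ** P2@[57:60]
i=61 'a': node 14→0 (fail-walked)
i=62 'c': node 0→11
i=63 'c': node 11→12
i=64 'c': node 12→13
i=65 'c': node 13→13 (fail-walked)
i=66 'a': node 13→14  ** P2@[63:66]
i=67 'c': node 14→19  ** P6@[63:67]
i=68 'a': node 19→0 (fail-walked)
i=69 'e': node 0→15

Result: [[0,3],[1,5],[4,3],[4,4],[10,2],[11,6],[12,3],[13,5],[15,3],[15,4],[17,3],[19,3],[21,3],[22,0],[22,5],[27,2],[28,6],[32,3],[32,4],[33,3],[35,3],[36,5],[37,3],[43,2],[44,6],[46,3],[48,3],[50,3],[51,0],[51,5],[55,3],[55,4],[60,2],[66,2],[67,6]]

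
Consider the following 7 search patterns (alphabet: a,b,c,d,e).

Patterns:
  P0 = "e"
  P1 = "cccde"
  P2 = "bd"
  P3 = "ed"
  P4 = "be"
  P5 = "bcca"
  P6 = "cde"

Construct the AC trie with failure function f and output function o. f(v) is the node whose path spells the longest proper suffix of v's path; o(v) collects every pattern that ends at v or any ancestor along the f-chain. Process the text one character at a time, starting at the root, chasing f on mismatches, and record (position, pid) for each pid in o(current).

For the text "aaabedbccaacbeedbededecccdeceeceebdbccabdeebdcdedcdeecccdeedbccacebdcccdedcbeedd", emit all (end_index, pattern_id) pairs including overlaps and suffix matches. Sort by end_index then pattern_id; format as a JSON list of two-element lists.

Build automaton:
Trie (insert patterns):
  n0 'ε': b→7 c→2 e→1
  n1 'e': d→9  [P0 ends]
  n2 'c': c→3 d→14
  n3 'cc': c→4
  n4 'ccc': d→5
  n5 'cccd': e→6
  n6 'cccde': ·  [P1 ends]
  n7 'b': c→11 d→8 e→10
  n8 'bd': ·  [P2 ends]
  n9 'ed': ·  [P3 ends]
  n10 'be': ·  [P4 ends]
  n11 'bc': c→12
  n12 'bcc': a→13
  n13 'bcca': ·  [P5 ends]
  n14 'cd': e→15
  n15 'cde': ·  [P6 ends]

Failure links (BFS by depth):
  fail(1) 'e': from fail(0)=0 chase 'e': 0 ⇒ 0;  out={0}∪out(0)={0}
  fail(2) 'c': from fail(0)=0 chase 'c': 0 ⇒ 0;  out=∅∪out(0)=∅
  fail(7) 'b': from fail(0)=0 chase 'b': 0 ⇒ 0;  out=∅∪out(0)=∅
  fail(3) 'cc': from fail(2)=0 chase 'c': 0 ⇒ 2;  out=∅∪out(2)=∅
  fail(8) 'bd': from fail(7)=0 chase 'd': 0 ⇒ 0;  out={2}∪out(0)={2}
  fail(9) 'ed': from fail(1)=0 chase 'd': 0 ⇒ 0;  out={3}∪out(0)={3}
  fail(10) 'be': from fail(7)=0 chase 'e': 0 ⇒ 1;  out={4}∪out(1)={0,4}
  fail(11) 'bc': from fail(7)=0 chase 'c': 0 ⇒ 2;  out=∅∪out(2)=∅
  fail(14) 'cd': from fail(2)=0 chase 'd': 0 ⇒ 0;  out=∅∪out(0)=∅
  fail(4) 'ccc': from fail(3)=2 chase 'c': 2 ⇒ 3;  out=∅∪out(3)=∅
  fail(12) 'bcc': from fail(11)=2 chase 'c': 2 ⇒ 3;  out=∅∪out(3)=∅
  fail(15) 'cde': from fail(14)=0 chase 'e': 0 ⇒ 1;  out={6}∪out(1)={0,6}
  fail(5) 'cccd': from fail(4)=3 chase 'd': 3→2 ⇒ 14;  out=∅∪out(14)=∅
  fail(13) 'bcca': from fail(12)=3 chase 'a': 3→2→0 ⇒ 0;  out={5}∪out(0)={5}
  fail(6) 'cccde': from fail(5)=14 chase 'e': 14 ⇒ 15;  out={1}∪out(15)={0,1,6}

Run:
i=0 'a': node 0→0
i=1 'a': node 0→0
i=2 'a': node 0→0
i=3 'b': node 0→7
i=4 'e': node 7→10  → match P0@[4:4],P4@[3:4]
i=5 'd': node 10→9 ·f  → match P3@[4:5]
i=6 'b': node 9→7 ·f
i=7 'c': node 7→11
i=8 'c': node 11→12
i=9 'a': node 12→13  → match P5@[6:9]
i=10 'a': node 13→0 ·f
i=11 'c': node 0→2
i=12 'b': node 2→7 ·f
i=13 'e': node 7→10  → match P0@[13:13],P4@[12:13]
i=14 'e': node 10→1 ·f  → match P0@[14:14]
i=15 'd': node 1→9  → match P3@[14:15]
i=16 'b': node 9→7 ·f
i=17 'e': node 7→10  → match P0@[17:17],P4@[16:17]
i=18 'd': node 10→9 ·f  → match P3@[17:18]
i=19 'e': node 9→1 ·f  → match P0@[19:19]
i=20 'd': node 1→9  → match P3@[19:20]
i=21 'e': node 9→1 ·f  → match P0@[21:21]
i=22 'c': node 1→2 ·f
i=23 'c': node 2→3
i=24 'c': node 3→4
i=25 'd': node 4→5
i=26 'e': node 5→6  → match P0@[26:26],P1@[22:26],P6@[24:26]
i=27 'c': node 6→2 ·f
i=28 'e': node 2→1 ·f  → match P0@[28:28]
i=29 'e': node 1→1 ·f  → match P0@[29:29]
i=30 'c': node 1→2 ·f
i=31 'e': node 2→1 ·f  → match P0@[31:31]
i=32 'e': node 1→1 ·f  → match P0@[32:32]
i=33 'b': node 1→7 ·f
i=34 'd': node 7→8  → match P2@[33:34]
i=35 'b': node 8→7 ·f
i=36 'c': node 7→11
i=37 'c': node 11→12
i=38 'a': node 12→13  → match P5@[35:38]
i=39 'b': node 13→7 ·f
i=40 'd': node 7→8  → match P2@[39:40]
i=41 'e': node 8→1 ·f  → match P0@[41:41]
i=42 'e': node 1→1 ·f  → match P0@[42:42]
i=43 'b': node 1→7 ·f
i=44 'd': node 7→8  → match P2@[43:44]
i=45 'c': node 8→2 ·f
i=46 'd': node 2→14
i=47 'e': node 14→15  → match P0@[47:47],P6@[45:47]
i=48 'd': node 15→9 ·f  → match P3@[47:48]
i=49 'c': node 9→2 ·f
i=50 'd': node 2→14
i=51 'e': node 14→15  → match P0@[51:51],P6@[49:51]
i=52 'e': node 15→1 ·f  → match P0@[52:52]
i=53 'c': node 1→2 ·f
i=54 'c': node 2→3
i=55 'c': node 3→4
i=56 'd': node 4→5
i=57 'e': node 5→6  → match P0@[57:57],P1@[53:57],P6@[55:57]
i=58 'e': node 6→1 ·f  → match P0@[58:58]
i=59 'd': node 1→9  → match P3@[58:59]
i=60 'b': node 9→7 ·f
i=61 'c': node 7→11
i=62 'c': node 11→12
i=63 'a': node 12→13  → match P5@[60:63]
i=64 'c': node 13→2 ·f
i=65 'e': node 2→1 ·f  → match P0@[65:65]
i=66 'b': node 1→7 ·f
i=67 'd': node 7→8  → match P2@[66:67]
i=68 'c': node 8→2 ·f
i=69 'c': node 2→3
i=70 'c': node 3→4
i=71 'd': node 4→5
i=72 'e': node 5→6  → match P0@[72:72],P1@[68:72],P6@[70:72]
i=73 'd': node 6→9 ·f  → match P3@[72:73]
i=74 'c': node 9→2 ·f
i=75 'b': node 2→7 ·f
i=76 'e': node 7→10  → match P0@[76:76],P4@[75:76]
i=77 'e': node 10→1 ·f  → match P0@[77:77]
i=78 'd': node 1→9  → match P3@[77:78]
i=79 'd': node 9→0 ·f

Result: [[4,0],[4,4],[5,3],[9,5],[13,0],[13,4],[14,0],[15,3],[17,0],[17,4],[18,3],[19,0],[20,3],[21,0],[26,0],[26,1],[26,6],[28,0],[29,0],[31,0],[32,0],[34,2],[38,5],[40,2],[41,0],[42,0],[44,2],[47,0],[47,6],[48,3],[51,0],[51,6],[52,0],[57,0],[57,1],[57,6],[58,0],[59,3],[63,5],[65,0],[67,2],[72,0],[72,1],[72,6],[73,3],[76,0],[76,4],[77,0],[78,3]]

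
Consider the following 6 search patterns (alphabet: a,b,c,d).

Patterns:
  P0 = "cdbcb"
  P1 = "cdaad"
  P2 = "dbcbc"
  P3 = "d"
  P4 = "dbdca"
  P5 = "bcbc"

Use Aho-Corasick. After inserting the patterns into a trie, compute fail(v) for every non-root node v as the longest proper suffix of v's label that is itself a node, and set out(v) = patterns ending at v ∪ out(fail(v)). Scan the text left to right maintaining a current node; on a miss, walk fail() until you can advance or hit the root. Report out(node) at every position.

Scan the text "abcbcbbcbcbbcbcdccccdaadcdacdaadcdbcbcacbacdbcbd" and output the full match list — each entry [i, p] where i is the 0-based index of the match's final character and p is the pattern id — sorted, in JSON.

Build:
Trie (insert patterns):
  n0 'ε': b→17 c→1 d→9
  n1 'c': d→2
  n2 'cd': a→6 b→3
  n3 'cdb': c→4
  n4 'cdbc': b→5
  n5 'cdbcb': ·  ←P0
  n6 'cda': a→7
  n7 'cdaa': d→8
  n8 'cdaad': ·  ←P1
  n9 'd': b→10  ←P3
  n10 'db': c→11 d→14
  n11 'dbc': b→12
  n12 'dbcb': c→13
  n13 'dbcbc': ·  ←P2
  n14 'dbd': c→15
  n15 'dbdc': a→16
  n16 'dbdca': ·  ←P4
  n17 'b': c→18
  n18 'bc': b→19
  n19 'bcb': c→20
  n20 'bcbc': ·  ←P5

BFS fail/out derivation:
  fail(1) 'c': from fail(0)=0 chase 'c': 0 ⇒ 0;  out=∅∪out(0)=∅
  fail(9) 'd': from fail(0)=0 chase 'd': 0 ⇒ 0;  out={3}∪out(0)={3}
  fail(17) 'b': from fail(0)=0 chase 'b': 0 ⇒ 0;  out=∅∪out(0)=∅
  fail(2) 'cd': from fail(1)=0 chase 'd': 0 ⇒ 9;  out=∅∪out(9)={3}
  fail(10) 'db': from fail(9)=0 chase 'b': 0 ⇒ 17;  out=∅∪out(17)=∅
  fail(18) 'bc': from fail(17)=0 chase 'c': 0 ⇒ 1;  out=∅∪out(1)=∅
  fail(3) 'cdb': from fail(2)=9 chase 'b': 9 ⇒ 10;  out=∅∪out(10)=∅
  fail(6) 'cda': from fail(2)=9 chase 'a': 9→0 ⇒ 0;  out=∅∪out(0)=∅
  fail(11) 'dbc': from fail(10)=17 chase 'c': 17 ⇒ 18;  out=∅∪out(18)=∅
  fail(14) 'dbd': from fail(10)=17 chase 'd': 17→0 ⇒ 9;  out=∅∪out(9)={3}
  fail(19) 'bcb': from fail(18)=1 chase 'b': 1→0 ⇒ 17;  out=∅∪out(17)=∅
  fail(4) 'cdbc': from fail(3)=10 chase 'c': 10 ⇒ 11;  out=∅∪out(11)=∅
  fail(7) 'cdaa': from fail(6)=0 chase 'a': 0 ⇒ 0;  out=∅∪out(0)=∅
  fail(12) 'dbcb': from fail(11)=18 chase 'b': 18 ⇒ 19;  out=∅∪out(19)=∅
  fail(15) 'dbdc': from fail(14)=9 chase 'c': 9→0 ⇒ 1;  out=∅∪out(1)=∅
  fail(20) 'bcbc': from fail(19)=17 chase 'c': 17 ⇒ 18;  out={5}∪out(18)={5}
  fail(5) 'cdbcb': from fail(4)=11 chase 'b': 11 ⇒ 12;  out={0}∪out(12)={0}
  fail(8) 'cdaad': from fail(7)=0 chase 'd': 0 ⇒ 9;  out={1}∪out(9)={1,3}
  fail(13) 'dbcbc': from fail(12)=19 chase 'c': 19 ⇒ 20;  out={2}∪out(20)={2,5}
  fail(16) 'dbdca': from fail(15)=1 chase 'a': 1→0 ⇒ 0;  out={4}∪out(0)={4}

Scan:
i=0 'a': node 0→0
i=1 'b': node 0→17
i=2 'c': node 17→18
i=3 'b': node 18→19
i=4 'c': node 19→20  emit P5@[1:4]
i=5 'b': node 20→19 (fail-walked)
i=6 'b': node 19→17 (fail-walked)
i=7 'c': node 17→18
i=8 'b': node 18→19
i=9 'c': node 19→20  emit P5@[6:9]
i=10 'b': node 20→19 (fail-walked)
i=11 'b': node 19→17 (fail-walked)
i=12 'c': node 17→18
i=13 'b': node 18→19
i=14 'c': node 19→20  emit P5@[11:14]
i=15 'd': node 20→2 (fail-walked)  emit P3@[15:15]
i=16 'c': node 2→1 (fail-walked)
i=17 'c': node 1→1 (fail-walked)
i=18 'c': node 1→1 (fail-walked)
i=19 'c': node 1→1 (fail-walked)
i=20 'd': node 1→2  emit P3@[20:20]
i=21 'a': node 2→6
i=22 'a': node 6→7
i=23 'd': node 7→8  emit P1@[19:23],P3@[23:23]
i=24 'c': node 8→1 (fail-walked)
i=25 'd': node 1→2  emit P3@[25:25]
i=26 'a': node 2→6
i=27 'c': node 6→1 (fail-walked)
i=28 'd': node 1→2  emit P3@[28:28]
i=29 'a': node 2→6
i=30 'a': node 6→7
i=31 'd': node 7→8  emit P1@[27:31],P3@[31:31]
i=32 'c': node 8→1 (fail-walked)
i=33 'd': node 1→2  emit P3@[33:33]
i=34 'b': node 2→3
i=35 'c': node 3→4
i=36 'b': node 4→5  emit P0@[32:36]
i=37 'c': node 5→13 (fail-walked)  emit P2@[33:37],P5@[34:37]
i=38 'a': node 13→0 (fail-walked)
i=39 'c': node 0→1
i=40 'b': node 1→17 (fail-walked)
i=41 'a': node 17→0 (fail-walked)
i=42 'c': node 0→1
i=43 'd': node 1→2  emit P3@[43:43]
i=44 'b': node 2→3
i=45 'c': node 3→4
i=46 'b': node 4→5  emit P0@[42:46]
i=47 'd': node 5→9 (fail-walked)  emit P3@[47:47]

All matches (sorted): [[4,5],[9,5],[14,5],[15,3],[20,3],[23,1],[23,3],[25,3],[28,3],[31,1],[31,3],[33,3],[36,0],[37,2],[37,5],[43,3],[46,0],[47,3]]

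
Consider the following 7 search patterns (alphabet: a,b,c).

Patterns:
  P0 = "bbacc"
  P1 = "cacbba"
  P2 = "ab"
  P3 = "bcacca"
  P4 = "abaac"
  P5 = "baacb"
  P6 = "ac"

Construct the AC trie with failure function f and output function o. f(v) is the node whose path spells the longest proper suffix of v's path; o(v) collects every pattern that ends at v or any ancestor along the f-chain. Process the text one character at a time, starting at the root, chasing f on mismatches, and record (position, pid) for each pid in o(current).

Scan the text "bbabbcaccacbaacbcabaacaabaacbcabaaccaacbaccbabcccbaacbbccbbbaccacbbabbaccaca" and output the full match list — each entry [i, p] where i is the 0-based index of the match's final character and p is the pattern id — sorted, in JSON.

Build:
Trie nodes:
  0='ε' goto a→12 b→1 c→6
  1='b' goto a→22 b→2 c→14
  2='bb' goto a→3
  3='bba' goto c→4
  4='bbac' goto c→5
  5='bbacc' goto ·  [P0 ends]
  6='c' goto a→7
  7='ca' goto c→8
  8='cac' goto b→9
  9='cacb' goto b→10
  10='cacbb' goto a→11
  11='cacbba' goto ·  [P1 ends]
  12='a' goto b→13 c→26
  13='ab' goto a→19  [P2 ends]
  14='bc' goto a→15
  15='bca' goto c→16
  16='bcac' goto c→17
  17='bcacc' goto a→18
  18='bcacca' goto ·  [P3 ends]
  19='aba' goto a→20
  20='abaa' goto c→21
  21='abaac' goto ·  [P4 ends]
  22='ba' goto a→23
  23='baa' goto c→24
  24='baac' goto b→25
  25='baacb' goto ·  [P5 ends]
  26='ac' goto ·  [P6 ends]

BFS fail/out derivation:
  fail(1) 'b': from fail(0)=0 chase 'b': 0 ⇒ 0;  out=∅∪out(0)=∅
  fail(6) 'c': from fail(0)=0 chase 'c': 0 ⇒ 0;  out=∅∪out(0)=∅
  fail(12) 'a': from fail(0)=0 chase 'a': 0 ⇒ 0;  out=∅∪out(0)=∅
  fail(2) 'bb': from fail(1)=0 chase 'b': 0 ⇒ 1;  out=∅∪out(1)=∅
  fail(7) 'ca': from fail(6)=0 chase 'a': 0 ⇒ 12;  out=∅∪out(12)=∅
  fail(13) 'ab': from fail(12)=0 chase 'b': 0 ⇒ 1;  out={2}∪out(1)={2}
  fail(14) 'bc': from fail(1)=0 chase 'c': 0 ⇒ 6;  out=∅∪out(6)=∅
  fail(22) 'ba': from fail(1)=0 chase 'a': 0 ⇒ 12;  out=∅∪out(12)=∅
  fail(26) 'ac': from fail(12)=0 chase 'c': 0 ⇒ 6;  out={6}∪out(6)={6}
  fail(3) 'bba': from fail(2)=1 chase 'a': 1 ⇒ 22;  out=∅∪out(22)=∅
  fail(8) 'cac': from fail(7)=12 chase 'c': 12 ⇒ 26;  out=∅∪out(26)={6}
  fail(15) 'bca': from fail(14)=6 chase 'a': 6 ⇒ 7;  out=∅∪out(7)=∅
  fail(19) 'aba': from fail(13)=1 chase 'a': 1 ⇒ 22;  out=∅∪out(22)=∅
  fail(23) 'baa': from fail(22)=12 chase 'a': 12→0 ⇒ 12;  out=∅∪out(12)=∅
  fail(4) 'bbac': from fail(3)=22 chase 'c': 22→12 ⇒ 26;  out=∅∪out(26)={6}
  fail(9) 'cacb': from fail(8)=26 chase 'b': 26→6→0 ⇒ 1;  out=∅∪out(1)=∅
  fail(16) 'bcac': from fail(15)=7 chase 'c': 7 ⇒ 8;  out=∅∪out(8)={6}
  fail(20) 'abaa': from fail(19)=22 chase 'a': 22 ⇒ 23;  out=∅∪out(23)=∅
  fail(24) 'baac': from fail(23)=12 chase 'c': 12 ⇒ 26;  out=∅∪out(26)={6}
  fail(5) 'bbacc': from fail(4)=26 chase 'c': 26→6→0 ⇒ 6;  out={0}∪out(6)={0}
  fail(10) 'cacbb': from fail(9)=1 chase 'b': 1 ⇒ 2;  out=∅∪out(2)=∅
  fail(17) 'bcacc': from fail(16)=8 chase 'c': 8→26→6→0 ⇒ 6;  out=∅∪out(6)=∅
  fail(21) 'abaac': from fail(20)=23 chase 'c': 23 ⇒ 24;  out={4}∪out(24)={4,6}
  fail(25) 'baacb': from fail(24)=26 chase 'b': 26→6→0 ⇒ 1;  out={5}∪out(1)={5}
  fail(11) 'cacbba': from fail(10)=2 chase 'a': 2 ⇒ 3;  out={1}∪out(3)={1}
  fail(18) 'bcacca': from fail(17)=6 chase 'a': 6 ⇒ 7;  out={3}∪out(7)={3}

Run:
[0] read 'b'  n0⇒n1
[1] read 'b'  n1⇒n2
[2] read 'a'  n2⇒n3
[3] read 'b'  n3⇒n13 (via fail)  emit P2@[2:3]
[4] read 'b'  n13⇒n2 (via fail)
[5] read 'c'  n2⇒n14 (via fail)
[6] read 'a'  n14⇒n15
[7] read 'c'  n15⇒n16  emit P6@[6:7]
[8] read 'c'  n16⇒n17
[9] read 'a'  n17⇒n18  emit P3@[4:9]
[10] read 'c'  n18⇒n8 (via fail)  emit P6@[9:10]
[11] read 'b'  n8⇒n9
[12] read 'a'  n9⇒n22 (via fail)
[13] read 'a'  n22⇒n23
[14] read 'c'  n23⇒n24  emit P6@[13:14]
[15] read 'b'  n24⇒n25  emit P5@[11:15]
[16] read 'c'  n25⇒n14 (via fail)
[17] read 'a'  n14⇒n15
[18] read 'b'  n15⇒n13 (via fail)  emit P2@[17:18]
[19] read 'a'  n13⇒n19
[20] read 'a'  n19⇒n20
[21] read 'c'  n20⇒n21  emit P4@[17:21],P6@[20:21]
[22] read 'a'  n21⇒n7 (via fail)
[23] read 'a'  n7⇒n12 (via fail)
[24] read 'b'  n12⇒n13  emit P2@[23:24]
[25] read 'a'  n13⇒n19
[26] read 'a'  n19⇒n20
[27] read 'c'  n20⇒n21  emit P4@[23:27],P6@[26:27]
[28] read 'b'  n21⇒n25 (via fail)  emit P5@[24:28]
[29] read 'c'  n25⇒n14 (via fail)
[30] read 'a'  n14⇒n15
[31] read 'b'  n15⇒n13 (via fail)  emit P2@[30:31]
[32] read 'a'  n13⇒n19
[33] read 'a'  n19⇒n20
[34] read 'c'  n20⇒n21  emit P4@[30:34],P6@[33:34]
[35] read 'c'  n21⇒n6 (via fail)
[36] read 'a'  n6⇒n7
[37] read 'a'  n7⇒n12 (via fail)
[38] read 'c'  n12⇒n26  emit P6@[37:38]
[39] read 'b'  n26⇒n1 (via fail)
[40] read 'a'  n1⇒n22
[41] read 'c'  n22⇒n26 (via fail)  emit P6@[40:41]
[42] read 'c'  n26⇒n6 (via fail)
[43] read 'b'  n6⇒n1 (via fail)
[44] read 'a'  n1⇒n22
[45] read 'b'  n22⇒n13 (via fail)  emit P2@[44:45]
[46] read 'c'  n13⇒n14 (via fail)
[47] read 'c'  n14⇒n6 (via fail)
[48] read 'c'  n6⇒n6 (via fail)
[49] read 'b'  n6⇒n1 (via fail)
[50] read 'a'  n1⇒n22
[51] read 'a'  n22⇒n23
[52] read 'c'  n23⇒n24  emit P6@[51:52]
[53] read 'b'  n24⇒n25  emit P5@[49:53]
[54] read 'b'  n25⇒n2 (via fail)
[55] read 'c'  n2⇒n14 (via fail)
[56] read 'c'  n14⇒n6 (via fail)
[57] read 'b'  n6⇒n1 (via fail)
[58] read 'b'  n1⇒n2
[59] read 'b'  n2⇒n2 (via fail)
[60] read 'a'  n2⇒n3
[61] read 'c'  n3⇒n4  emit P6@[60:61]
[62] read 'c'  n4⇒n5  emit P0@[58:62]
[63] read 'a'  n5⇒n7 (via fail)
[64] read 'c'  n7⇒n8  emit P6@[63:64]
[65] read 'b'  n8⇒n9
[66] read 'b'  n9⇒n10
[67] read 'a'  n10⇒n11  emit P1@[62:67]
[68] read 'b'  n11⇒n13 (via fail)  emit P2@[67:68]
[69] read 'b'  n13⇒n2 (via fail)
[70] read 'a'  n2⇒n3
[71] read 'c'  n3⇒n4  emit P6@[70:71]
[72] read 'c'  n4⇒n5  emit P0@[68:72]
[73] read 'a'  n5⇒n7 (via fail)
[74] read 'c'  n7⇒n8  emit P6@[73:74]
[75] read 'a'  n8⇒n7 (via fail)

Matches: [[3,2],[7,6],[9,3],[10,6],[14,6],[15,5],[18,2],[21,4],[21,6],[24,2],[27,4],[27,6],[28,5],[31,2],[34,4],[34,6],[38,6],[41,6],[45,2],[52,6],[53,5],[61,6],[62,0],[64,6],[67,1],[68,2],[71,6],[72,0],[74,6]]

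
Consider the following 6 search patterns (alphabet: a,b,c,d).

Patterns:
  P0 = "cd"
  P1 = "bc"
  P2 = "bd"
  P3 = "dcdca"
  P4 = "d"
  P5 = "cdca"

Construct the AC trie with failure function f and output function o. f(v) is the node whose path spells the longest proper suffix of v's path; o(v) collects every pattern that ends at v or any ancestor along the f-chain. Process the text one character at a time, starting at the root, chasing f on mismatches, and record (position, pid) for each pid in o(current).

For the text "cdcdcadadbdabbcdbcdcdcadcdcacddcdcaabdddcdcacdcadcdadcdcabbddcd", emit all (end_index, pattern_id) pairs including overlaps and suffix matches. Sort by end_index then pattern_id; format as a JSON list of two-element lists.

Build automaton:
Trie nodes:
  0='ε' goto b→3 c→1 d→6
  1='c' goto d→2
  2='cd' goto c→11  [P0 ends]
  3='b' goto c→4 d→5
  4='bc' goto ·  [P1 ends]
  5='bd' goto ·  [P2 ends]
  6='d' goto c→7  [P4 ends]
  7='dc' goto d→8
  8='dcd' goto c→9
  9='dcdc' goto a→10
  10='dcdca' goto ·  [P3 ends]
  11='cdc' goto a→12
  12='cdca' goto ·  [P5 ends]

BFS fail/out derivation:
  n1('c'): parent n0 fail=0; on 'c' 0 → fail=0;  out ∅∪∅=∅
  n3('b'): parent n0 fail=0; on 'b' 0 → fail=0;  out ∅∪∅=∅
  n6('d'): parent n0 fail=0; on 'd' 0 → fail=0;  out {4}∪∅={4}
  n2('cd'): parent n1 fail=0; on 'd' 0 → fail=6;  out {0}∪{4}={0,4}
  n4('bc'): parent n3 fail=0; on 'c' 0 → fail=1;  out {1}∪∅={1}
  n5('bd'): parent n3 fail=0; on 'd' 0 → fail=6;  out {2}∪{4}={2,4}
  n7('dc'): parent n6 fail=0; on 'c' 0 → fail=1;  out ∅∪∅=∅
  n8('dcd'): parent n7 fail=1; on 'd' 1 → fail=2;  out ∅∪{0,4}={0,4}
  n11('cdc'): parent n2 fail=6; on 'c' 6 → fail=7;  out ∅∪∅=∅
  n9('dcdc'): parent n8 fail=2; on 'c' 2 → fail=11;  out ∅∪∅=∅
  n12('cdca'): parent n11 fail=7; on 'a' 7→1→0 → fail=0;  out {5}∪∅={5}
  n10('dcdca'): parent n9 fail=11; on 'a' 11 → fail=12;  out {3}∪{5}={3,5}

Run:
pos 0 'c': at 1
pos 1 'd': at 2  ** P0@[0:1],P4@[1:1]
pos 2 'c': at 11
pos 3 'd': at 8 (fail-walked)  ** P0@[2:3],P4@[3:3]
pos 4 'c': at 9
pos 5 'a': at 10  ** P3@[1:5],P5@[2:5]
pos 6 'd': at 6 (fail-walked)  ** P4@[6:6]
pos 7 'a': at 0 (fail-walked)
pos 8 'd': at 6  ** P4@[8:8]
pos 9 'b': at 3 (fail-walked)
pos 10 'd': at 5  ** P2@[9:10],P4@[10:10]
pos 11 'a': at 0 (fail-walked)
pos 12 'b': at 3
pos 13 'b': at 3 (fail-walked)
pos 14 'c': at 4  ** P1@[13:14]
pos 15 'd': at 2 (fail-walked)  ** P0@[14:15],P4@[15:15]
pos 16 'b': at 3 (fail-walked)
pos 17 'c': at 4  ** P1@[16:17]
pos 18 'd': at 2 (fail-walked)  ** P0@[17:18],P4@[18:18]
pos 19 'c': at 11
pos 20 'd': at 8 (fail-walked)  ** P0@[19:20],P4@[20:20]
pos 21 'c': at 9
pos 22 'a': at 10  ** P3@[18:22],P5@[19:22]
pos 23 'd': at 6 (fail-walked)  ** P4@[23:23]
pos 24 'c': at 7
pos 25 'd': at 8  ** P0@[24:25],P4@[25:25]
pos 26 'c': at 9
pos 27 'a': at 10  ** P3@[23:27],P5@[24:27]
pos 28 'c': at 1 (fail-walked)
pos 29 'd': at 2  ** P0@[28:29],P4@[29:29]
pos 30 'd': at 6 (fail-walked)  ** P4@[30:30]
pos 31 'c': at 7
pos 32 'd': at 8  ** P0@[31:32],P4@[32:32]
pos 33 'c': at 9
pos 34 'a': at 10  ** P3@[30:34],P5@[31:34]
pos 35 'a': at 0 (fail-walked)
pos 36 'b': at 3
pos 37 'd': at 5  ** P2@[36:37],P4@[37:37]
pos 38 'd': at 6 (fail-walked)  ** P4@[38:38]
pos 39 'd': at 6 (fail-walked)  ** P4@[39:39]
pos 40 'c': at 7
pos 41 'd': at 8  ** P0@[40:41],P4@[41:41]
pos 42 'c': at 9
pos 43 'a': at 10  ** P3@[39:43],P5@[40:43]
pos 44 'c': at 1 (fail-walked)
pos 45 'd': at 2  ** P0@[44:45],P4@[45:45]
pos 46 'c': at 11
pos 47 'a': at 12  ** P5@[44:47]
pos 48 'd': at 6 (fail-walked)  ** P4@[48:48]
pos 49 'c': at 7
pos 50 'd': at 8  ** P0@[49:50],P4@[50:50]
pos 51 'a': at 0 (fail-walked)
pos 52 'd': at 6  ** P4@[52:52]
pos 53 'c': at 7
pos 54 'd': at 8  ** P0@[53:54],P4@[54:54]
pos 55 'c': at 9
pos 56 'a': at 10  ** P3@[52:56],P5@[53:56]
pos 57 'b': at 3 (fail-walked)
pos 58 'b': at 3 (fail-walked)
pos 59 'd': at 5  ** P2@[58:59],P4@[59:59]
pos 60 'd': at 6 (fail-walked)  ** P4@[60:60]
pos 61 'c': at 7
pos 62 'd': at 8  ** P0@[61:62],P4@[62:62]

Matches: [[1,0],[1,4],[3,0],[3,4],[5,3],[5,5],[6,4],[8,4],[10,2],[10,4],[14,1],[15,0],[15,4],[17,1],[18,0],[18,4],[20,0],[20,4],[22,3],[22,5],[23,4],[25,0],[25,4],[27,3],[27,5],[29,0],[29,4],[30,4],[32,0],[32,4],[34,3],[34,5],[37,2],[37,4],[38,4],[39,4],[41,0],[41,4],[43,3],[43,5],[45,0],[45,4],[47,5],[48,4],[50,0],[50,4],[52,4],[54,0],[54,4],[56,3],[56,5],[59,2],[59,4],[60,4],[62,0],[62,4]]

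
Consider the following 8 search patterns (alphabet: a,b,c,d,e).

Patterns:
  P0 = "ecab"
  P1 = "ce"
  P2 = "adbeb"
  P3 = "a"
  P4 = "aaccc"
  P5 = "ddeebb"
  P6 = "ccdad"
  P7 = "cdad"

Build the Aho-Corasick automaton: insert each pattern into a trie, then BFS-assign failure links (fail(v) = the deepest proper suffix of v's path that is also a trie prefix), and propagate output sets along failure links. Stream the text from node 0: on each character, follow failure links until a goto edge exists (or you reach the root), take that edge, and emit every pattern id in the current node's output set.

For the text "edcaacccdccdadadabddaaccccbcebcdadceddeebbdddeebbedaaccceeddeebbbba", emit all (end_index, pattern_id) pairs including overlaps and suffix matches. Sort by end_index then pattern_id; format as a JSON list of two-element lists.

Build automaton:
Trie nodes:
  n0 'ε': a→7 c→5 d→16 e→1
  n1 'e': c→2
  n2 'ec': a→3
  n3 'eca': b→4
  n4 'ecab': ·  [P0 ends]
  n5 'c': c→22 d→26 e→6
  n6 'ce': ·  [P1 ends]
  n7 'a': a→12 d→8  [P3 ends]
  n8 'ad': b→9
  n9 'adb': e→10
  n10 'adbe': b→11
  n11 'adbeb': ·  [P2 ends]
  n12 'aa': c→13
  n13 'aac': c→14
  n14 'aacc': c→15
  n15 'aaccc': ·  [P4 ends]
  n16 'd': d→17
  n17 'dd': e→18
  n18 'dde': e→19
  n19 'ddee': b→20
  n20 'ddeeb': b→21
  n21 'ddeebb': ·  [P5 ends]
  n22 'cc': d→23
  n23 'ccd': a→24
  n24 'ccda': d→25
  n25 'ccdad': ·  [P6 ends]
  n26 'cd': a→27
  n27 'cda': d→28
  n28 'cdad': ·  [P7 ends]

BFS fail/out derivation:
  n1('e'): parent n0 fail=0; on 'e' 0 → fail=0;  out ∅∪∅=∅
  n5('c'): parent n0 fail=0; on 'c' 0 → fail=0;  out ∅∪∅=∅
  n7('a'): parent n0 fail=0; on 'a' 0 → fail=0;  out {3}∪∅={3}
  n16('d'): parent n0 fail=0; on 'd' 0 → fail=0;  out ∅∪∅=∅
  n2('ec'): parent n1 fail=0; on 'c' 0 → fail=5;  out ∅∪∅=∅
  n6('ce'): parent n5 fail=0; on 'e' 0 → fail=1;  out {1}∪∅={1}
  n8('ad'): parent n7 fail=0; on 'd' 0 → fail=16;  out ∅∪∅=∅
  n12('aa'): parent n7 fail=0; on 'a' 0 → fail=7;  out ∅∪{3}={3}
  n17('dd'): parent n16 fail=0; on 'd' 0 → fail=16;  out ∅∪∅=∅
  n22('cc'): parent n5 fail=0; on 'c' 0 → fail=5;  out ∅∪∅=∅
  n26('cd'): parent n5 fail=0; on 'd' 0 → fail=16;  out ∅∪∅=∅
  n3('eca'): parent n2 fail=5; on 'a' 5→0 → fail=7;  out ∅∪{3}={3}
  n9('adb'): parent n8 fail=16; on 'b' 16→0 → fail=0;  out ∅∪∅=∅
  n13('aac'): parent n12 fail=7; on 'c' 7→0 → fail=5;  out ∅∪∅=∅
  n18('dde'): parent n17 fail=16; on 'e' 16→0 → fail=1;  out ∅∪∅=∅
  n23('ccd'): parent n22 fail=5; on 'd' 5 → fail=26;  out ∅∪∅=∅
  n27('cda'): parent n26 fail=16; on 'a' 16→0 → fail=7;  out ∅∪{3}={3}
  n4('ecab'): parent n3 fail=7; on 'b' 7→0 → fail=0;  out {0}∪∅={0}
  n10('adbe'): parent n9 fail=0; on 'e' 0 → fail=1;  out ∅∪∅=∅
  n14('aacc'): parent n13 fail=5; on 'c' 5 → fail=22;  out ∅∪∅=∅
  n19('ddee'): parent n18 fail=1; on 'e' 1→0 → fail=1;  out ∅∪∅=∅
  n24('ccda'): parent n23 fail=26; on 'a' 26 → fail=27;  out ∅∪{3}={3}
  n28('cdad'): parent n27 fail=7; on 'd' 7 → fail=8;  out {7}∪∅={7}
  n11('adbeb'): parent n10 fail=1; on 'b' 1→0 → fail=0;  out {2}∪∅={2}
  n15('aaccc'): parent n14 fail=22; on 'c' 22→5 → fail=22;  out {4}∪∅={4}
  n20('ddeeb'): parent n19 fail=1; on 'b' 1→0 → fail=0;  out ∅∪∅=∅
  n25('ccdad'): parent n24 fail=27; on 'd' 27 → fail=28;  out {6}∪{7}={6,7}
  n21('ddeebb'): parent n20 fail=0; on 'b' 0 → fail=0;  out {5}∪∅={5}

Run:
[0] read 'e'  n0⇒n1
[1] read 'd'  n1⇒n16 (fail-walked)
[2] read 'c'  n16⇒n5 (fail-walked)
[3] read 'a'  n5⇒n7 (fail-walked)  → match P3@[3:3]
[4] read 'a'  n7⇒n12  → match P3@[4:4]
[5] read 'c'  n12⇒n13
[6] read 'c'  n13⇒n14
[7] read 'c'  n14⇒n15  → match P4@[3:7]
[8] read 'd'  n15⇒n23 (fail-walked)
[9] read 'c'  n23⇒n5 (fail-walked)
[10] read 'c'  n5⇒n22
[11] read 'd'  n22⇒n23
[12] read 'a'  n23⇒n24  → match P3@[12:12]
[13] read 'd'  n24⇒n25  → match P6@[9:13],P7@[10:13]
[14] read 'a'  n25⇒n7 (fail-walked)  → match P3@[14:14]
[15] read 'd'  n7⇒n8
[16] read 'a'  n8⇒n7 (fail-walked)  → match P3@[16:16]
[17] read 'b'  n7⇒n0 (fail-walked)
[18] read 'd'  n0⇒n16
[19] read 'd'  n16⇒n17
[20] read 'a'  n17⇒n7 (fail-walked)  → match P3@[20:20]
[21] read 'a'  n7⇒n12  → match P3@[21:21]
[22] read 'c'  n12⇒n13
[23] read 'c'  n13⇒n14
[24] read 'c'  n14⇒n15  → match P4@[20:24]
[25] read 'c'  n15⇒n22 (fail-walked)
[26] read 'b'  n22⇒n0 (fail-walked)
[27] read 'c'  n0⇒n5
[28] read 'e'  n5⇒n6  → match P1@[27:28]
[29] read 'b'  n6⇒n0 (fail-walked)
[30] read 'c'  n0⇒n5
[31] read 'd'  n5⇒n26
[32] read 'a'  n26⇒n27  → match P3@[32:32]
[33] read 'd'  n27⇒n28  → match P7@[30:33]
[34] read 'c'  n28⇒n5 (fail-walked)
[35] read 'e'  n5⇒n6  → match P1@[34:35]
[36] read 'd'  n6⇒n16 (fail-walked)
[37] read 'd'  n16⇒n17
[38] read 'e'  n17⇒n18
[39] read 'e'  n18⇒n19
[40] read 'b'  n19⇒n20
[41] read 'b'  n20⇒n21  → match P5@[36:41]
[42] read 'd'  n21⇒n16 (fail-walked)
[43] read 'd'  n16⇒n17
[44] read 'd'  n17⇒n17 (fail-walked)
[45] read 'e'  n17⇒n18
[46] read 'e'  n18⇒n19
[47] read 'b'  n19⇒n20
[48] read 'b'  n20⇒n21  → match P5@[43:48]
[49] read 'e'  n21⇒n1 (fail-walked)
[50] read 'd'  n1⇒n16 (fail-walked)
[51] read 'a'  n16⇒n7 (fail-walked)  → match P3@[51:51]
[52] read 'a'  n7⇒n12  → match P3@[52:52]
[53] read 'c'  n12⇒n13
[54] read 'c'  n13⇒n14
[55] read 'c'  n14⇒n15  → match P4@[51:55]
[56] read 'e'  n15⇒n6 (fail-walked)  → match P1@[55:56]
[57] read 'e'  n6⇒n1 (fail-walked)
[58] read 'd'  n1⇒n16 (fail-walked)
[59] read 'd'  n16⇒n17
[60] read 'e'  n17⇒n18
[61] read 'e'  n18⇒n19
[62] read 'b'  n19⇒n20
[63] read 'b'  n20⇒n21  → match P5@[58:63]
[64] read 'b'  n21⇒n0 (fail-walked)
[65] read 'b'  n0⇒n0
[66] read 'a'  n0⇒n7  → match P3@[66:66]

Matches: [[3,3],[4,3],[7,4],[12,3],[13,6],[13,7],[14,3],[16,3],[20,3],[21,3],[24,4],[28,1],[32,3],[33,7],[35,1],[41,5],[48,5],[51,3],[52,3],[55,4],[56,1],[63,5],[66,3]]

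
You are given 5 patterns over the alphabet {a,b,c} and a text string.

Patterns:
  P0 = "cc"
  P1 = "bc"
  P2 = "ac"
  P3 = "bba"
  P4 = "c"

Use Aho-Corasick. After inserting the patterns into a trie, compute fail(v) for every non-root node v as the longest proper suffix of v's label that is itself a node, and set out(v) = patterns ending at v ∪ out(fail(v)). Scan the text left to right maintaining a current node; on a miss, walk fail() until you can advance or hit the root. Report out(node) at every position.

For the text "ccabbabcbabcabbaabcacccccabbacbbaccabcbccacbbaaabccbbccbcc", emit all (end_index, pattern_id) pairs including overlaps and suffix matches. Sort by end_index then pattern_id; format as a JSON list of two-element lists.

Build:
Trie (insert patterns):
  0='ε' goto a→5 b→3 c→1
  1='c' goto c→2  [P4 ends]
  2='cc' goto ·  [P0 ends]
  3='b' goto b→7 c→4
  4='bc' goto ·  [P1 ends]
  5='a' goto c→6
  6='ac' goto ·  [P2 ends]
  7='bb' goto a→8
  8='bba' goto ·  [P3 ends]

BFS fail/out derivation:
  fail(1) 'c': from fail(0)=0 chase 'c': 0 ⇒ 0;  out={4}∪out(0)={4}
  fail(3) 'b': from fail(0)=0 chase 'b': 0 ⇒ 0;  out=∅∪out(0)=∅
  fail(5) 'a': from fail(0)=0 chase 'a': 0 ⇒ 0;  out=∅∪out(0)=∅
  fail(2) 'cc': from fail(1)=0 chase 'c': 0 ⇒ 1;  out={0}∪out(1)={0,4}
  fail(4) 'bc': from fail(3)=0 chase 'c': 0 ⇒ 1;  out={1}∪out(1)={1,4}
  fail(6) 'ac': from fail(5)=0 chase 'c': 0 ⇒ 1;  out={2}∪out(1)={2,4}
  fail(7) 'bb': from fail(3)=0 chase 'b': 0 ⇒ 3;  out=∅∪out(3)=∅
  fail(8) 'bba': from fail(7)=3 chase 'a': 3→0 ⇒ 5;  out={3}∪out(5)={3}

Scan:
i=0 'c': node 0→1  → match P4@[0:0]
i=1 'c': node 1→2  → match P0@[0:1],P4@[1:1]
i=2 'a': node 2→5 (via fail)
i=3 'b': node 5→3 (via fail)
i=4 'b': node 3→7
i=5 'a': node 7→8  → match P3@[3:5]
i=6 'b': node 8→3 (via fail)
i=7 'c': node 3→4  → match P1@[6:7],P4@[7:7]
i=8 'b': node 4→3 (via fail)
i=9 'a': node 3→5 (via fail)
i=10 'b': node 5→3 (via fail)
i=11 'c': node 3→4  → match P1@[10:11],P4@[11:11]
i=12 'a': node 4→5 (via fail)
i=13 'b': node 5→3 (via fail)
i=14 'b': node 3→7
i=15 'a': node 7→8  → match P3@[13:15]
i=16 'a': node 8→5 (via fail)
i=17 'b': node 5→3 (via fail)
i=18 'c': node 3→4  → match P1@[17:18],P4@[18:18]
i=19 'a': node 4→5 (via fail)
i=20 'c': node 5→6  → match P2@[19:20],P4@[20:20]
i=21 'c': node 6→2 (via fail)  → match P0@[20:21],P4@[21:21]
i=22 'c': node 2→2 (via fail)  → match P0@[21:22],P4@[22:22]
i=23 'c': node 2→2 (via fail)  → match P0@[22:23],P4@[23:23]
i=24 'c': node 2→2 (via fail)  → match P0@[23:24],P4@[24:24]
i=25 'a': node 2→5 (via fail)
i=26 'b': node 5→3 (via fail)
i=27 'b': node 3→7
i=28 'a': node 7→8  → match P3@[26:28]
i=29 'c': node 8→6 (via fail)  → match P2@[28:29],P4@[29:29]
i=30 'b': node 6→3 (via fail)
i=31 'b': node 3→7
i=32 'a': node 7→8  → match P3@[30:32]
i=33 'c': node 8→6 (via fail)  → match P2@[32:33],P4@[33:33]
i=34 'c': node 6→2 (via fail)  → match P0@[33:34],P4@[34:34]
i=35 'a': node 2→5 (via fail)
i=36 'b': node 5→3 (via fail)
i=37 'c': node 3→4  → match P1@[36:37],P4@[37:37]
i=38 'b': node 4→3 (via fail)
i=39 'c': node 3→4  → match P1@[38:39],P4@[39:39]
i=40 'c': node 4→2 (via fail)  → match P0@[39:40],P4@[40:40]
i=41 'a': node 2→5 (via fail)
i=42 'c': node 5→6  → match P2@[41:42],P4@[42:42]
i=43 'b': node 6→3 (via fail)
i=44 'b': node 3→7
i=45 'a': node 7→8  → match P3@[43:45]
i=46 'a': node 8→5 (via fail)
i=47 'a': node 5→5 (via fail)
i=48 'b': node 5→3 (via fail)
i=49 'c': node 3→4  → match P1@[48:49],P4@[49:49]
i=50 'c': node 4→2 (via fail)  → match P0@[49:50],P4@[50:50]
i=51 'b': node 2→3 (via fail)
i=52 'b': node 3→7
i=53 'c': node 7→4 (via fail)  → match P1@[52:53],P4@[53:53]
i=54 'c': node 4→2 (via fail)  → match P0@[53:54],P4@[54:54]
i=55 'b': node 2→3 (via fail)
i=56 'c': node 3→4  → match P1@[55:56],P4@[56:56]
i=57 'c': node 4→2 (via fail)  → match P0@[56:57],P4@[57:57]

Matches: [[0,4],[1,0],[1,4],[5,3],[7,1],[7,4],[11,1],[11,4],[15,3],[18,1],[18,4],[20,2],[20,4],[21,0],[21,4],[22,0],[22,4],[23,0],[23,4],[24,0],[24,4],[28,3],[29,2],[29,4],[32,3],[33,2],[33,4],[34,0],[34,4],[37,1],[37,4],[39,1],[39,4],[40,0],[40,4],[42,2],[42,4],[45,3],[49,1],[49,4],[50,0],[50,4],[53,1],[53,4],[54,0],[54,4],[56,1],[56,4],[57,0],[57,4]]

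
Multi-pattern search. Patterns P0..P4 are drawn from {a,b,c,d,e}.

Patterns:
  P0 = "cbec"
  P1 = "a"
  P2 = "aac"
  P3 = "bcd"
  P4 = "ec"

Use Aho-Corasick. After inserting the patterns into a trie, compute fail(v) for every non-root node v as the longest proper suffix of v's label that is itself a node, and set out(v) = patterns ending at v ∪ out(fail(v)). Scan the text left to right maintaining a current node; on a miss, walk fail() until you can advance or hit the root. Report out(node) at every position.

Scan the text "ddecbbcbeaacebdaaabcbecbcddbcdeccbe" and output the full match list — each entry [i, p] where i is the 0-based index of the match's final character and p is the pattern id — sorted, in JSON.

Build:
Trie nodes:
  0='ε' goto a→5 b→8 c→1 e→11
  1='c' goto b→2
  2='cb' goto e→3
  3='cbe' goto c→4
  4='cbec' goto ·  ←P0
  5='a' goto a→6  ←P1
  6='aa' goto c→7
  7='aac' goto ·  ←P2
  8='b' goto c→9
  9='bc' goto d→10
  10='bcd' goto ·  ←P3
  11='e' goto c→12
  12='ec' goto ·  ←P4

BFS fail/out derivation:
  fail(1) 'c': from fail(0)=0 chase 'c': 0 ⇒ 0;  out=∅∪out(0)=∅
  fail(5) 'a': from fail(0)=0 chase 'a': 0 ⇒ 0;  out={1}∪out(0)={1}
  fail(8) 'b': from fail(0)=0 chase 'b': 0 ⇒ 0;  out=∅∪out(0)=∅
  fail(11) 'e': from fail(0)=0 chase 'e': 0 ⇒ 0;  out=∅∪out(0)=∅
  fail(2) 'cb': from fail(1)=0 chase 'b': 0 ⇒ 8;  out=∅∪out(8)=∅
  fail(6) 'aa': from fail(5)=0 chase 'a': 0 ⇒ 5;  out=∅∪out(5)={1}
  fail(9) 'bc': from fail(8)=0 chase 'c': 0 ⇒ 1;  out=∅∪out(1)=∅
  fail(12) 'ec': from fail(11)=0 chase 'c': 0 ⇒ 1;  out={4}∪out(1)={4}
  fail(3) 'cbe': from fail(2)=8 chase 'e': 8→0 ⇒ 11;  out=∅∪out(11)=∅
  fail(7) 'aac': from fail(6)=5 chase 'c': 5→0 ⇒ 1;  out={2}∪out(1)={2}
  fail(10) 'bcd': from fail(9)=1 chase 'd': 1→0 ⇒ 0;  out={3}∪out(0)={3}
  fail(4) 'cbec': from fail(3)=11 chase 'c': 11 ⇒ 12;  out={0}∪out(12)={0,4}

Run:
[0] read 'd'  n0⇒n0
[1] read 'd'  n0⇒n0
[2] read 'e'  n0⇒n11
[3] read 'c'  n11⇒n12  → match P4@[2:3]
[4] read 'b'  n12⇒n2 (via fail)
[5] read 'b'  n2⇒n8 (via fail)
[6] read 'c'  n8⇒n9
[7] read 'b'  n9⇒n2 (via fail)
[8] read 'e'  n2⇒n3
[9] read 'a'  n3⇒n5 (via fail)  → match P1@[9:9]
[10] read 'a'  n5⇒n6  → match P1@[10:10]
[11] read 'c'  n6⇒n7  → match P2@[9:11]
[12] read 'e'  n7⇒n11 (via fail)
[13] read 'b'  n11⇒n8 (via fail)
[14] read 'd'  n8⇒n0 (via fail)
[15] read 'a'  n0⇒n5  → match P1@[15:15]
[16] read 'a'  n5⇒n6  → match P1@[16:16]
[17] read 'a'  n6⇒n6 (via fail)  → match P1@[17:17]
[18] read 'b'  n6⇒n8 (via fail)
[19] read 'c'  n8⇒n9
[20] read 'b'  n9⇒n2 (via fail)
[21] read 'e'  n2⇒n3
[22] read 'c'  n3⇒n4  → match P0@[19:22],P4@[21:22]
[23] read 'b'  n4⇒n2 (via fail)
[24] read 'c'  n2⇒n9 (via fail)
[25] read 'd'  n9⇒n10  → match P3@[23:25]
[26] read 'd'  n10⇒n0 (via fail)
[27] read 'b'  n0⇒n8
[28] read 'c'  n8⇒n9
[29] read 'd'  n9⇒n10  → match P3@[27:29]
[30] read 'e'  n10⇒n11 (via fail)
[31] read 'c'  n11⇒n12  → match P4@[30:31]
[32] read 'c'  n12⇒n1 (via fail)
[33] read 'b'  n1⇒n2
[34] read 'e'  n2⇒n3

Result: [[3,4],[9,1],[10,1],[11,2],[15,1],[16,1],[17,1],[22,0],[22,4],[25,3],[29,3],[31,4]]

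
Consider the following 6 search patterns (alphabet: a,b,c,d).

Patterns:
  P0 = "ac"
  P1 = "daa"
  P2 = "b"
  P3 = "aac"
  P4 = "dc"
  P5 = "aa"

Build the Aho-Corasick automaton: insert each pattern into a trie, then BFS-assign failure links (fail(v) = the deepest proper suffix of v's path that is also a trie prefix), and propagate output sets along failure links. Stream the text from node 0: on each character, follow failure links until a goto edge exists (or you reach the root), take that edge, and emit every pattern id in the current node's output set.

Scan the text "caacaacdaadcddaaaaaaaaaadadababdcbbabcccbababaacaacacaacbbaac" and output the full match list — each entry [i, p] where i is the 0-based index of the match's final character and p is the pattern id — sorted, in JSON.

Build automaton:
Trie (insert patterns):
  0='ε' goto a→1 b→6 d→3
  1='a' goto a→7 c→2
  2='ac' goto ·  ←P0
  3='d' goto a→4 c→9
  4='da' goto a→5
  5='daa' goto ·  ←P1
  6='b' goto ·  ←P2
  7='aa' goto c→8  ←P5
  8='aac' goto ·  ←P3
  9='dc' goto ·  ←P4

BFS fail/out derivation:
  fail(1) 'a': from fail(0)=0 chase 'a': 0 ⇒ 0;  out=∅∪out(0)=∅
  fail(3) 'd': from fail(0)=0 chase 'd': 0 ⇒ 0;  out=∅∪out(0)=∅
  fail(6) 'b': from fail(0)=0 chase 'b': 0 ⇒ 0;  out={2}∪out(0)={2}
  fail(2) 'ac': from fail(1)=0 chase 'c': 0 ⇒ 0;  out={0}∪out(0)={0}
  fail(4) 'da': from fail(3)=0 chase 'a': 0 ⇒ 1;  out=∅∪out(1)=∅
  fail(7) 'aa': from fail(1)=0 chase 'a': 0 ⇒ 1;  out={5}∪out(1)={5}
  fail(9) 'dc': from fail(3)=0 chase 'c': 0 ⇒ 0;  out={4}∪out(0)={4}
  fail(5) 'daa': from fail(4)=1 chase 'a': 1 ⇒ 7;  out={1}∪out(7)={1,5}
  fail(8) 'aac': from fail(7)=1 chase 'c': 1 ⇒ 2;  out={3}∪out(2)={0,3}

Run:
i=0 'c': node 0→0
i=1 'a': node 0→1
i=2 'a': node 1→7  emit P5@[1:2]
i=3 'c': node 7→8  emit P0@[2:3],P3@[1:3]
i=4 'a': node 8→1 ·f
i=5 'a': node 1→7  emit P5@[4:5]
i=6 'c': node 7→8  emit P0@[5:6],P3@[4:6]
i=7 'd': node 8→3 ·f
i=8 'a': node 3→4
i=9 'a': node 4→5  emit P1@[7:9],P5@[8:9]
i=10 'd': node 5→3 ·f
i=11 'c': node 3→9  emit P4@[10:11]
i=12 'd': node 9→3 ·f
i=13 'd': node 3→3 ·f
i=14 'a': node 3→4
i=15 'a': node 4→5  emit P1@[13:15],P5@[14:15]
i=16 'a': node 5→7 ·f  emit P5@[15:16]
i=17 'a': node 7→7 ·f  emit P5@[16:17]
i=18 'a': node 7→7 ·f  emit P5@[17:18]
i=19 'a': node 7→7 ·f  emit P5@[18:19]
i=20 'a': node 7→7 ·f  emit P5@[19:20]
i=21 'a': node 7→7 ·f  emit P5@[20:21]
i=22 'a': node 7→7 ·f  emit P5@[21:22]
i=23 'a': node 7→7 ·f  emit P5@[22:23]
i=24 'd': node 7→3 ·f
i=25 'a': node 3→4
i=26 'd': node 4→3 ·f
i=27 'a': node 3→4
i=28 'b': node 4→6 ·f  emit P2@[28:28]
i=29 'a': node 6→1 ·f
i=30 'b': node 1→6 ·f  emit P2@[30:30]
i=31 'd': node 6→3 ·f
i=32 'c': node 3→9  emit P4@[31:32]
i=33 'b': node 9→6 ·f  emit P2@[33:33]
i=34 'b': node 6→6 ·f  emit P2@[34:34]
i=35 'a': node 6→1 ·f
i=36 'b': node 1→6 ·f  emit P2@[36:36]
i=37 'c': node 6→0 ·f
i=38 'c': node 0→0
i=39 'c': node 0→0
i=40 'b': node 0→6  emit P2@[40:40]
i=41 'a': node 6→1 ·f
i=42 'b': node 1→6 ·f  emit P2@[42:42]
i=43 'a': node 6→1 ·f
i=44 'b': node 1→6 ·f  emit P2@[44:44]
i=45 'a': node 6→1 ·f
i=46 'a': node 1→7  emit P5@[45:46]
i=47 'c': node 7→8  emit P0@[46:47],P3@[45:47]
i=48 'a': node 8→1 ·f
i=49 'a': node 1→7  emit P5@[48:49]
i=50 'c': node 7→8  emit P0@[49:50],P3@[48:50]
i=51 'a': node 8→1 ·f
i=52 'c': node 1→2  emit P0@[51:52]
i=53 'a': node 2→1 ·f
i=54 'a': node 1→7  emit P5@[53:54]
i=55 'c': node 7→8  emit P0@[54:55],P3@[53:55]
i=56 'b': node 8→6 ·f  emit P2@[56:56]
i=57 'b': node 6→6 ·f  emit P2@[57:57]
i=58 'a': node 6→1 ·f
i=59 'a': node 1→7  emit P5@[58:59]
i=60 'c': node 7→8  emit P0@[59:60],P3@[58:60]

Result: [[2,5],[3,0],[3,3],[5,5],[6,0],[6,3],[9,1],[9,5],[11,4],[15,1],[15,5],[16,5],[17,5],[18,5],[19,5],[20,5],[21,5],[22,5],[23,5],[28,2],[30,2],[32,4],[33,2],[34,2],[36,2],[40,2],[42,2],[44,2],[46,5],[47,0],[47,3],[49,5],[50,0],[50,3],[52,0],[54,5],[55,0],[55,3],[56,2],[57,2],[59,5],[60,0],[60,3]]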